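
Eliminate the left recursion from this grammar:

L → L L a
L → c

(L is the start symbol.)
L → c L'
L' → L a L'
L' → ε

L is directly left-recursive. The standard transformation for
  A → A α₁ | ... | A α_m | β₁ | ... | β_n
is
  A  → β₁ A' | ... | β_n A'
  A' → α₁ A' | ... | α_m A' | ε

L → c becomes L → c L'
L → L L a becomes L' → L a L'
Add L' → ε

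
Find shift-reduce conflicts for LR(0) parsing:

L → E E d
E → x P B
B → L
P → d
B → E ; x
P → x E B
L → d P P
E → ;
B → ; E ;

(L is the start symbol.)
Yes — I10: [E → ; .] vs [E → . ;]; I14: [E → ; .] vs [B → E ; . x]

A shift-reduce conflict occurs when an LR(0) state has both:
  - a complete (reduce) item [A → α .] (dot at the end), and
  - a shift item [B → β . c γ] (dot before a terminal).

Augment with L' → L and build the canonical LR(0) collection (I0 = CLOSURE({[L' → . L]}), then GOTO on every symbol after a dot until no new states appear). It has 23 states:
  I0: { [E → . ;], [E → . x P B], [L → . E E d], [L → . d P P], [L' → . L] }  — shift
  I1: { [E → ; .] }  — reduce
  I2: { [E → . ;], [E → . x P B], [L → E . E d] }  — shift
  I3: { [L' → L .] }  — accept
  I4: { [L → d . P P], [P → . d], [P → . x E B] }  — shift
  I5: { [E → x . P B], [P → . d], [P → . x E B] }  — shift
  I6: { [B → . ; E ;], [B → . E ; x], [B → . L], [E → . ;], [E → . x P B], [E → x P . B], [L → . E E d], [L → . d P P] }  — shift
  I7: { [P → d .] }  — reduce
  I8: { [E → . ;], [E → . x P B], [P → x . E B] }  — shift
  I9: { [B → . ; E ;], [B → . E ; x], [B → . L], [E → . ;], [E → . x P B], [L → . E E d], [L → . d P P], [P → x E . B] }  — shift
  I10: { [B → ; . E ;], [E → . ;], [E → . x P B], [E → ; .] }  — shift, reduce
  I11: { [P → x E B .] }  — reduce
  I12: { [B → E . ; x], [E → . ;], [E → . x P B], [L → E . E d] }  — shift
  I13: { [B → L .] }  — reduce
  I14: { [B → E ; . x], [E → ; .] }  — shift, reduce
  I15: { [L → E E . d] }  — shift
  I16: { [L → E E d .] }  — reduce
  I17: { [B → E ; x .] }  — reduce
  I18: { [B → ; E . ;] }  — shift
  I19: { [B → ; E ; .] }  — reduce
  I20: { [E → x P B .] }  — reduce
  I21: { [L → d P . P], [P → . d], [P → . x E B] }  — shift
  I22: { [L → d P P .] }  — reduce

I10 contains reduce item [E → ; .] and shift items [E → . ;], [E → . x P B] — shift-reduce conflict.
I14 contains reduce item [E → ; .] and shift item [B → E ; . x] — shift-reduce conflict.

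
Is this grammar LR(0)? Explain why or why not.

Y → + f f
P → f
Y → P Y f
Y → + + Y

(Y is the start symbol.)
Yes, the grammar is LR(0)

A grammar is LR(0) if no state in the canonical LR(0) collection has:
  - both a shift item (dot before a terminal) and a complete item (shift-reduce conflict), or
  - two or more complete items (reduce-reduce conflict; the accept item [Y' → Y .] counts as a complete item here).

Augment with Y' → Y and build the canonical LR(0) collection (I0 = CLOSURE({[Y' → . Y]}), then GOTO on every symbol after a dot until no new states appear). It has 11 states:
  I0: { [P → . f], [Y → . + + Y], [Y → . + f f], [Y → . P Y f], [Y' → . Y] }  — shift
  I1: { [Y → + . + Y], [Y → + . f f] }  — shift
  I2: { [P → . f], [Y → . + + Y], [Y → . + f f], [Y → . P Y f], [Y → P . Y f] }  — shift
  I3: { [Y' → Y .] }  — accept
  I4: { [P → f .] }  — reduce
  I5: { [Y → P Y . f] }  — shift
  I6: { [Y → P Y f .] }  — reduce
  I7: { [P → . f], [Y → + + . Y], [Y → . + + Y], [Y → . + f f], [Y → . P Y f] }  — shift
  I8: { [Y → + f . f] }  — shift
  I9: { [Y → + f f .] }  — reduce
  I10: { [Y → + + Y .] }  — reduce

Every state is either a pure shift/goto state or contains exactly one complete item and nothing to shift — no conflicts. The grammar is LR(0).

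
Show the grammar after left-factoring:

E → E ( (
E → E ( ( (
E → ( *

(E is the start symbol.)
Left-factoring transforms A → αβ₁ | αβ₂ into A → αA' and A' → β₁ | β₂
(α is the longest common prefix among the alternatives). Repeat until
no nonterminal has two alternatives with a common prefix.

Round 1: E has alternatives sharing prefix 'E ( ('. Introduce E': E → E ( ( E'
  Add: E' → ε
  Add: E' → (

No remaining common prefixes — done.

Resulting grammar:
E → E ( ( E'
E' → ε
E' → (
E → ( *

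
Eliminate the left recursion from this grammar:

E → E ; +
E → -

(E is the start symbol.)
E is directly left-recursive. The standard transformation for
  A → A α₁ | ... | A α_m | β₁ | ... | β_n
is
  A  → β₁ A' | ... | β_n A'
  A' → α₁ A' | ... | α_m A' | ε

E → - becomes E → - E'
E → E ; + becomes E' → ; + E'
Add E' → ε

Resulting grammar:
E → - E'
E' → ; + E'
E' → ε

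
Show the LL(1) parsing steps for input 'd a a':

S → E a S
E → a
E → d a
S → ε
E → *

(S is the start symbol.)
LL(1) parsing maintains a stack (initially the start symbol over $) and the input. At each step: if the stack top is a terminal, match it against the current input token; if it is a non-terminal N, replace it with the RHS of M[N, lookahead] (the unique production whose predict set contains the lookahead).

Stack is shown with the top on the left.

Stack      Input    Action
--------------------------
S $        d a a $  output S → E a S
E a S $    d a a $  output E → d a
d a a S $  d a a $  match 'd'
a a S $    a a $    match 'a'
a S $      a $      match 'a'
S $        $        output S → ε
$          $        accept

The string is accepted.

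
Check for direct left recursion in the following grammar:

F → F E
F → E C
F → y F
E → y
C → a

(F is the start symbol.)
Yes, F is left-recursive

Direct left recursion occurs when N → N α for some non-terminal N (the right-hand side begins with the left-hand side itself).

F → F E: LEFT RECURSIVE (starts with F)
F → E C: starts with E
F → y F: starts with y
E → y: starts with y
C → a: starts with a

The grammar has direct left recursion on: F.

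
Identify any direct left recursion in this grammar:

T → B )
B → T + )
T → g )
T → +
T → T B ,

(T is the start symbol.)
Direct left recursion occurs when N → N α for some non-terminal N (the right-hand side begins with the left-hand side itself).

T → B ): starts with B
B → T + ): starts with T
T → g ): starts with g
T → +: starts with '+'
T → T B ,: LEFT RECURSIVE (starts with T)

The grammar has direct left recursion on: T.

Answer: Yes, T is left-recursive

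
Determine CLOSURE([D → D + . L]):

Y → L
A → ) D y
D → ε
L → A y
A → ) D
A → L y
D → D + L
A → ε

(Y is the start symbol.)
{ [A → . ) D y], [A → . ) D], [A → . L y], [A → .], [D → D + . L], [L → . A y] }

To compute CLOSURE, for each item [A → α.Bβ] where B is a non-terminal, add [B → .γ] for all productions B → γ; repeat for the newly added items until nothing changes.

Start with: [D → D + . L]
  [D → D + . L] has the dot before L: add [L → . A y]
  [L → . A y] has the dot before A: add [A → . ) D y], [A → . ) D], [A → . L y], [A → .]
No further items can be added.

CLOSURE = { [A → . ) D y], [A → . ) D], [A → . L y], [A → .], [D → D + . L], [L → . A y] }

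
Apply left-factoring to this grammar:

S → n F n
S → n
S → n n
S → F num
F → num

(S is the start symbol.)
Left-factoring transforms A → αβ₁ | αβ₂ into A → αA' and A' → β₁ | β₂
(α is the longest common prefix among the alternatives). Repeat until
no nonterminal has two alternatives with a common prefix.

Round 1: S has alternatives sharing prefix 'n'. Introduce S': S → n S'
  Add: S' → F n
  Add: S' → ε
  Add: S' → n

No remaining common prefixes — done.

Resulting grammar:
S → n S'
S' → F n
S' → ε
S' → n
S → F num
F → num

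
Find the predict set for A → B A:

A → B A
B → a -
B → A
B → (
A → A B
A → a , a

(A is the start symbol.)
PREDICT(A → B A) = (FIRST(RHS) \ {ε}) ∪ (FOLLOW(A) if ε ∈ FIRST(RHS), i.e. RHS ⇒* ε)
FIRST(B) = { '(', 'a' }
FIRST(B A) = { '(', 'a' }
ε ∉ FIRST(B A), so FOLLOW(A) is not added.
PREDICT(A → B A) = { '(', 'a' }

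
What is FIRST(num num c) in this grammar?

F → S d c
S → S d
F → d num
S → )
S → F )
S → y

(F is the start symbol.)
To compute FIRST(num num c), process the symbols left to right:
Symbol num is a terminal. Add 'num' and stop.
FIRST(num num c) = { 'num' }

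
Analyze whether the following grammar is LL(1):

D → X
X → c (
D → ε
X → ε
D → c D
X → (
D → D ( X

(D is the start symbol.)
No. Predict set conflict for D: { $, '(' }

Relevant sets:
  FIRST(X) = { '(', 'c', ε }
  FIRST(D) = { '(', 'c', ε }
  FOLLOW(D) = { $, '(' }
  FOLLOW(X) = { $, '(' }

For D:
  PREDICT(D → X) = { $, '(', 'c' }
  PREDICT(D → ε) = { $, '(' }
  PREDICT(D → c D) = { 'c' }
  PREDICT(D → D '(' X) = { '(', 'c' }
For X:
  PREDICT(X → c '(') = { 'c' }
  PREDICT(X → ε) = { $, '(' }
  PREDICT(X → '(') = { '(' }

Conflict found: Predict set conflict for D: { $, '(' }
The grammar is NOT LL(1).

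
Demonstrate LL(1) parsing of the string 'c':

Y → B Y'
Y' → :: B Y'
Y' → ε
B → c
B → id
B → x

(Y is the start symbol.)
LL(1) parsing maintains a stack (initially the start symbol over $) and the input. At each step: if the stack top is a terminal, match it against the current input token; if it is a non-terminal N, replace it with the RHS of M[N, lookahead] (the unique production whose predict set contains the lookahead).

Stack is shown with the top on the left.

Stack   Input  Action
---------------------
Y $     c $    output Y → B Y'
B Y' $  c $    output B → c
c Y' $  c $    match 'c'
Y' $    $      output Y' → ε
$       $      accept

The string is accepted.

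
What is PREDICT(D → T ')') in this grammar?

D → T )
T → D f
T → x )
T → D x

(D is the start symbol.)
PREDICT(D → T ')') = (FIRST(RHS) \ {ε}) ∪ (FOLLOW(D) if ε ∈ FIRST(RHS), i.e. RHS ⇒* ε)
FIRST(T) = { 'x' }
FIRST(T ')') = { 'x' }
ε ∉ FIRST(T ')'), so FOLLOW(D) is not added.
PREDICT(D → T ')') = { 'x' }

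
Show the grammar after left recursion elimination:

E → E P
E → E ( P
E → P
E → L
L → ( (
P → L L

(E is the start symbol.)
E → P E'
E → L E'
E' → P E'
E' → ( P E'
E' → ε
L → ( (
P → L L

E is directly left-recursive. The standard transformation for
  A → A α₁ | ... | A α_m | β₁ | ... | β_n
is
  A  → β₁ A' | ... | β_n A'
  A' → α₁ A' | ... | α_m A' | ε

E → P becomes E → P E'
E → L becomes E → L E'
E → E P becomes E' → P E'
E → E ( P becomes E' → ( P E'
Add E' → ε

Productions for other non-terminals are unchanged:
  L → ( (
  P → L L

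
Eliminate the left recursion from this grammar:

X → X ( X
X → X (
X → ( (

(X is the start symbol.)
X → ( ( X'
X' → ( X X'
X' → ( X'
X' → ε

X is directly left-recursive. The standard transformation for
  A → A α₁ | ... | A α_m | β₁ | ... | β_n
is
  A  → β₁ A' | ... | β_n A'
  A' → α₁ A' | ... | α_m A' | ε

X → ( ( becomes X → ( ( X'
X → X ( X becomes X' → ( X X'
X → X ( becomes X' → ( X'
Add X' → ε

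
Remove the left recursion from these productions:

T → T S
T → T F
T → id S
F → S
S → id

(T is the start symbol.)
T → id S T'
T' → S T'
T' → F T'
T' → ε
F → S
S → id

T is directly left-recursive. The standard transformation for
  A → A α₁ | ... | A α_m | β₁ | ... | β_n
is
  A  → β₁ A' | ... | β_n A'
  A' → α₁ A' | ... | α_m A' | ε

T → id S becomes T → id S T'
T → T S becomes T' → S T'
T → T F becomes T' → F T'
Add T' → ε

Productions for other non-terminals are unchanged:
  F → S
  S → id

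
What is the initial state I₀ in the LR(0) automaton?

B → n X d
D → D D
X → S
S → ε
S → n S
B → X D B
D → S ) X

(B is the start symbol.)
{ [B → . X D B], [B → . n X d], [B' → . B], [S → . n S], [S → .], [X → . S] }

First, augment the grammar with B' → B
I₀ = CLOSURE({ [B' → . B] }):
  [B' → . B] has the dot before B: add [B → . n X d], [B → . X D B]
  [B → . X D B] has the dot before X: add [X → . S]
  [X → . S] has the dot before S: add [S → .], [S → . n S]
No further items can be added.

I₀ = { [B → . X D B], [B → . n X d], [B' → . B], [S → . n S], [S → .], [X → . S] }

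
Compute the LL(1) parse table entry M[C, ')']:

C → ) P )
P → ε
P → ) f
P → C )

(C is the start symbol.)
To find M[C, ')'], we find productions for C where ')' is in the predict set (PREDICT(N → α) = (FIRST(α) \ {ε}) ∪ (FOLLOW(N) if α ⇒* ε)).

C → ) P ): PREDICT = { ')' }
  ')' is in predict set, so this production goes in M[C, ')']

M[C, ')'] = C → ) P )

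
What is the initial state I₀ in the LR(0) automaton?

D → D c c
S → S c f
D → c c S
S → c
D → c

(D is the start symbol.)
First, augment the grammar with D' → D
I₀ = CLOSURE({ [D' → . D] }):
  [D' → . D] has the dot before D: add [D → . D c c], [D → . c c S], [D → . c]
No further items can be added.

I₀ = { [D → . D c c], [D → . c c S], [D → . c], [D' → . D] }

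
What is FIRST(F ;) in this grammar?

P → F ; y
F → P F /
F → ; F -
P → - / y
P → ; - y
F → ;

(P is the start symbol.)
FIRST sets of the non-terminals involved (from the grammar, by fixed-point iteration):
  FIRST(F) = { '-', ';' }

To compute FIRST(F ;), process the symbols left to right:
Symbol F is a non-terminal. Add FIRST(F) \ {ε} = { '-', ';' }
F is not nullable (ε ∉ FIRST(F)), so stop here.
FIRST(F ;) = { '-', ';' }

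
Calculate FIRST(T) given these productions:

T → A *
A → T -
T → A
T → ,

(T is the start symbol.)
{ ',' }

FIRST sets of the other non-terminals involved (by the same procedure, iterated to a fixed point):
  FIRST(A) = { ',' }

From T → A *:
  - A is a non-terminal: add FIRST(A) \ {ε} = { ',' }
    A is not nullable, so stop
From T → A:
  - A is a non-terminal: add FIRST(A) \ {ε} = { ',' }
    A is not nullable, so stop
From T → ,:
  - ',' is a terminal: add ',' and stop

Collecting: FIRST(T) = { ',' }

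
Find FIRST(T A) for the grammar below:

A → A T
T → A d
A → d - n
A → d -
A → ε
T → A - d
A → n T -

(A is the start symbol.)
FIRST sets of the non-terminals involved (from the grammar, by fixed-point iteration):
  FIRST(T) = { '-', 'd', 'n' }

To compute FIRST(T A), process the symbols left to right:
Symbol T is a non-terminal. Add FIRST(T) \ {ε} = { '-', 'd', 'n' }
T is not nullable (ε ∉ FIRST(T)), so stop here.
FIRST(T A) = { '-', 'd', 'n' }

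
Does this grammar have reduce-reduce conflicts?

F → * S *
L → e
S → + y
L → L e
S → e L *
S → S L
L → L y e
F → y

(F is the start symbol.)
No reduce-reduce conflicts

A reduce-reduce conflict occurs when an LR(0) state has two complete items [A → α .] and [B → β .] — both call for a reduction, and with no lookahead the parser cannot choose between them.

Augment with F' → F and build the canonical LR(0) collection (I0 = CLOSURE({[F' → . F]}), then GOTO on every symbol after a dot until no new states appear). It has 16 states:
  I0: { [F → . * S *], [F → . y], [F' → . F] }  — shift
  I1: { [F → * . S *], [S → . + y], [S → . S L], [S → . e L *] }  — shift
  I2: { [F' → F .] }  — accept
  I3: { [F → y .] }  — reduce
  I4: { [S → + . y] }  — shift
  I5: { [F → * S . *], [L → . L e], [L → . L y e], [L → . e], [S → S . L] }  — shift
  I6: { [L → . L e], [L → . L y e], [L → . e], [S → e . L *] }  — shift
  I7: { [L → L . e], [L → L . y e], [S → e L . *] }  — shift
  I8: { [L → e .] }  — reduce
  I9: { [S → e L * .] }  — reduce
  I10: { [L → L e .] }  — reduce
  I11: { [L → L y . e] }  — shift
  I12: { [L → L y e .] }  — reduce
  I13: { [F → * S * .] }  — reduce
  I14: { [L → L . e], [L → L . y e], [S → S L .] }  — shift, reduce
  I15: { [S → + y .] }  — reduce

No state contains more than one complete item.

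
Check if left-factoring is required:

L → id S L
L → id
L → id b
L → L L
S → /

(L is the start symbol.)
Yes, L has productions with common prefix 'id'

Left-factoring is needed when two productions for the same non-terminal
share a common prefix on the right-hand side.

Productions for L:
  L → id S L
  L → id
  L → id b
  L → L L

Found common prefix 'id' in productions for L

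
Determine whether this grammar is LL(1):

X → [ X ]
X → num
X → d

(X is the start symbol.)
Yes, the grammar is LL(1).

A grammar is LL(1) if for each non-terminal N with multiple productions, the predict sets of those productions are pairwise disjoint, where PREDICT(N → α) = (FIRST(α) \ {ε}) ∪ (FOLLOW(N) if α ⇒* ε).

For X:
  PREDICT(X → '[' X ']') = { '[' }
  PREDICT(X → num) = { 'num' }
  PREDICT(X → d) = { 'd' }

All predict sets are disjoint. The grammar IS LL(1).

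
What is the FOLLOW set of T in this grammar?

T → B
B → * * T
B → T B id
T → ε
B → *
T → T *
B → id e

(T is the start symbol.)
To compute FOLLOW(T), find every occurrence of T on a right-hand side N → α T β: add FIRST(β) \ {ε}, and if β is empty or nullable also add FOLLOW(N). Iterate to a fixed point.

T is the start symbol, so $ ∈ FOLLOW(T).
In B → * * T: T is at the end, add FOLLOW(B)
In B → T B id: T is followed by B id, add FIRST(B id) \ {ε} = { '*', 'id' }
In T → T *: T is followed by '*', add FIRST('*') \ {ε} = { '*' }

The FOLLOW sets referred to above (computed the same way, to a fixed point):
  FOLLOW(B) = { $, '*', 'id' }

Taking the union: FOLLOW(T) = { $, '*', 'id' }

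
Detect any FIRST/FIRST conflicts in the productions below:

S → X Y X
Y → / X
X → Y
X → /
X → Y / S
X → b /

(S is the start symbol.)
Yes. X → Y / X → '/' on { '/' }; X → Y / X → Y '/' S on { '/' }; X → '/' / X → Y '/' S on { '/' }

FIRST sets of the non-terminals at (or reachable through a nullable prefix from) the front of some alternative:
  FIRST(Y) = { '/' }

Productions for X:
  X → Y: FIRST = { '/' }
  X → /: FIRST = { '/' }
  X → Y / S: FIRST = { '/' }
  X → b /: FIRST = { 'b' }
S, Y have only one production, so no FIRST/FIRST conflict is possible there.

Conflict for X: X → Y and X → /
  Overlap: { '/' }
Conflict for X: X → Y and X → Y / S
  Overlap: { '/' }
Conflict for X: X → / and X → Y / S
  Overlap: { '/' }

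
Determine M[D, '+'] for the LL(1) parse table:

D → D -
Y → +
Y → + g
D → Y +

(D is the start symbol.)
To find M[D, '+'], we find productions for D where '+' is in the predict set (PREDICT(N → α) = (FIRST(α) \ {ε}) ∪ (FOLLOW(N) if α ⇒* ε)).

Relevant sets:
  FIRST(D) = { '+' }
  FIRST(Y) = { '+' }

D → D -: PREDICT = { '+' }
  '+' is in predict set, so this production goes in M[D, '+']
D → Y +: PREDICT = { '+' }
  '+' is in predict set, so this production goes in M[D, '+']

M[D, '+'] = D → D -, D → Y +  (a multiply-defined cell — the grammar is not LL(1))

Answer: D → D -, D → Y +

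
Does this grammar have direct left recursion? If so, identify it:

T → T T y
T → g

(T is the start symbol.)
Yes, T is left-recursive

Direct left recursion occurs when N → N α for some non-terminal N (the right-hand side begins with the left-hand side itself).

T → T T y: LEFT RECURSIVE (starts with T)
T → g: starts with g

The grammar has direct left recursion on: T.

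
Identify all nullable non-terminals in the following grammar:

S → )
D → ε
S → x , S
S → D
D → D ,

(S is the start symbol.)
ε-productions: D → ε
So D is immediately nullable.
S → D: every symbol on the right is nullable, so S is nullable too.
Every non-terminal is now nullable.
Nullable = { 'D', 'S' }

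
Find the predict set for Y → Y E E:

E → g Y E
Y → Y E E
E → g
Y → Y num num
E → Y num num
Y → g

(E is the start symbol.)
{ 'g' }

PREDICT(Y → Y E E) = (FIRST(RHS) \ {ε}) ∪ (FOLLOW(Y) if ε ∈ FIRST(RHS), i.e. RHS ⇒* ε)
FIRST(Y) = { 'g' }
FIRST(Y E E) = { 'g' }
ε ∉ FIRST(Y E E), so FOLLOW(Y) is not added.
PREDICT(Y → Y E E) = { 'g' }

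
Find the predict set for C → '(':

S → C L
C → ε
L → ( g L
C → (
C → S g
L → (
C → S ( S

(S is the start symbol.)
{ '(' }

PREDICT(C → '(') = (FIRST(RHS) \ {ε}) ∪ (FOLLOW(C) if ε ∈ FIRST(RHS), i.e. RHS ⇒* ε)
FIRST('(') = { '(' }
ε ∉ FIRST('('), so FOLLOW(C) is not added.
PREDICT(C → '(') = { '(' }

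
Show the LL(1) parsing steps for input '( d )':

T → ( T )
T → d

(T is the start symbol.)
LL(1) parsing maintains a stack (initially the start symbol over $) and the input. At each step: if the stack top is a terminal, match it against the current input token; if it is a non-terminal N, replace it with the RHS of M[N, lookahead] (the unique production whose predict set contains the lookahead).

Stack is shown with the top on the left.

Stack    Input    Action
------------------------
T $      ( d ) $  output T → ( T )
( T ) $  ( d ) $  match '('
T ) $    d ) $    output T → d
d ) $    d ) $    match 'd'
) $      ) $      match ')'
$        $        accept

The string is accepted.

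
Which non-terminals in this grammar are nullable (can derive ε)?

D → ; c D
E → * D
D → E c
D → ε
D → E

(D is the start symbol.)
{ 'D' }

ε-productions: D → ε
So D is immediately nullable.
No further non-terminal can be added: every production for the remaining non-terminals contains a terminal or a non-nullable non-terminal.
Nullable = { 'D' }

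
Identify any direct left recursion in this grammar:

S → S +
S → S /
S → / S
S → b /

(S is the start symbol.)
Yes, S is left-recursive

S → S +: LEFT RECURSIVE (starts with S)
S → S /: LEFT RECURSIVE (starts with S)
S → / S: starts with '/'
S → b /: starts with b

The grammar has direct left recursion on: S.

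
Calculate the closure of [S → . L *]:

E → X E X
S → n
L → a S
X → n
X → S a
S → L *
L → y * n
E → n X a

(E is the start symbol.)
To compute CLOSURE, for each item [A → α.Bβ] where B is a non-terminal, add [B → .γ] for all productions B → γ; repeat for the newly added items until nothing changes.

Start with: [S → . L *]
  [S → . L *] has the dot before L: add [L → . a S], [L → . y * n]
No further items can be added.

CLOSURE = { [L → . a S], [L → . y * n], [S → . L *] }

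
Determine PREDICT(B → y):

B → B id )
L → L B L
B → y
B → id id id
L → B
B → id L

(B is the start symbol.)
PREDICT(B → y) = (FIRST(RHS) \ {ε}) ∪ (FOLLOW(B) if ε ∈ FIRST(RHS), i.e. RHS ⇒* ε)
FIRST(y) = { 'y' }
ε ∉ FIRST(y), so FOLLOW(B) is not added.
PREDICT(B → y) = { 'y' }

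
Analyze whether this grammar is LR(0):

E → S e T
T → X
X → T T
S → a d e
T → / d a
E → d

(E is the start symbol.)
No. Shift-reduce conflict between [E → S e T .] and [T → . / d a]

A grammar is LR(0) if no state in the canonical LR(0) collection has:
  - both a shift item (dot before a terminal) and a complete item (shift-reduce conflict), or
  - two or more complete items (reduce-reduce conflict; the accept item [E' → E .] counts as a complete item here).

Augment with E' → E and build the canonical LR(0) collection (I0 = CLOSURE({[E' → . E]}), then GOTO on every symbol after a dot until no new states appear). It has 14 states:
  I0: { [E → . S e T], [E → . d], [E' → . E], [S → . a d e] }  — shift
  I1: { [E' → E .] }  — accept
  I2: { [E → S . e T] }  — shift
  I3: { [S → a . d e] }  — shift
  I4: { [E → d .] }  — reduce
  I5: { [S → a d . e] }  — shift
  I6: { [S → a d e .] }  — reduce
  I7: { [E → S e . T], [T → . / d a], [T → . X], [X → . T T] }  — shift
  I8: { [T → / . d a] }  — shift
  I9: { [E → S e T .], [T → . / d a], [T → . X], [X → . T T], [X → T . T] }  — shift, reduce
  I10: { [T → X .] }  — reduce
  I11: { [T → . / d a], [T → . X], [X → . T T], [X → T . T], [X → T T .] }  — shift, reduce
  I12: { [T → / d . a] }  — shift
  I13: { [T → / d a .] }  — reduce

Conflict in state I9:
  Shift-reduce conflict between [E → S e T .] and [T → . / d a]
So the grammar is NOT LR(0).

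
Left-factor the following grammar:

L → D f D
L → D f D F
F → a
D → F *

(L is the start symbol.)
Left-factoring transforms A → αβ₁ | αβ₂ into A → αA' and A' → β₁ | β₂
(α is the longest common prefix among the alternatives). Repeat until
no nonterminal has two alternatives with a common prefix.

Round 1: L has alternatives sharing prefix 'D f D'. Introduce L': L → D f D L'
  Add: L' → ε
  Add: L' → F

No remaining common prefixes — done.

Resulting grammar:
L → D f D L'
L' → ε
L' → F
F → a
D → F *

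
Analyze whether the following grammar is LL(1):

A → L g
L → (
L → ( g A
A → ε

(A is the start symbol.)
No. Predict set conflict for L: { '(' }

Relevant sets:
  FIRST(L) = { '(' }
  FOLLOW(A) = { $, 'g' }

For A:
  PREDICT(A → L g) = { '(' }
  PREDICT(A → ε) = { $, 'g' }
For L:
  PREDICT(L → '(') = { '(' }
  PREDICT(L → '(' g A) = { '(' }

Conflict found: Predict set conflict for L: { '(' }
The grammar is NOT LL(1).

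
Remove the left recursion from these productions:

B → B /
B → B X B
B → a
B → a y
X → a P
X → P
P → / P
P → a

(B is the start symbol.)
B → a B'
B → a y B'
B' → / B'
B' → X B B'
B' → ε
X → a P
X → P
P → / P
P → a

B is directly left-recursive. The standard transformation for
  A → A α₁ | ... | A α_m | β₁ | ... | β_n
is
  A  → β₁ A' | ... | β_n A'
  A' → α₁ A' | ... | α_m A' | ε

B → a becomes B → a B'
B → a y becomes B → a y B'
B → B / becomes B' → / B'
B → B X B becomes B' → X B B'
Add B' → ε

Productions for other non-terminals are unchanged:
  X → a P
  X → P
  P → / P
  P → a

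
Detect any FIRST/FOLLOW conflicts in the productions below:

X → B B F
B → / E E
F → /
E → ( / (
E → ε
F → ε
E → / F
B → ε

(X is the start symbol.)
Yes. B → '/' E E with FOLLOW(B) on { '/' }; F → '/' with FOLLOW(F) on { '/' }; E → '(' '/' '(' with FOLLOW(E) on { '(' }; E → '/' F with FOLLOW(E) on { '/' }

A FIRST/FOLLOW conflict occurs when a non-terminal N has a nullable alternative N → β (β ⇒* ε) and another alternative N → α with FIRST(α) ∩ FOLLOW(N) ≠ ∅: on such a lookahead the parser cannot decide between expanding α and letting N vanish via β.

Nullable non-terminals: B, E, F, X.

B: nullable alternative(s) B → ε; FOLLOW(B) = { $, '/' }
  B → / E E: FIRST \ {ε} = { '/' } — overlaps FOLLOW(B) on { '/' }: CONFLICT
  B → ε: FIRST \ {ε} = { } — this is the only nullable alternative, skip

E: nullable alternative(s) E → ε; FOLLOW(E) = { $, '(', '/' }
  E → ( / (: FIRST \ {ε} = { '(' } — overlaps FOLLOW(E) on { '(' }: CONFLICT
  E → ε: FIRST \ {ε} = { } — this is the only nullable alternative, skip
  E → / F: FIRST \ {ε} = { '/' } — overlaps FOLLOW(E) on { '/' }: CONFLICT

F: nullable alternative(s) F → ε; FOLLOW(F) = { $, '(', '/' }
  F → /: FIRST \ {ε} = { '/' } — overlaps FOLLOW(F) on { '/' }: CONFLICT
  F → ε: FIRST \ {ε} = { } — this is the only nullable alternative, skip
X has a nullable alternative but only one production, so nothing to check.

So the grammar has 4 FIRST/FOLLOW conflicts (marked CONFLICT above).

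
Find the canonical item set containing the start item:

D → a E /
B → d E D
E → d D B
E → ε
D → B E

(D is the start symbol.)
{ [B → . d E D], [D → . B E], [D → . a E /], [D' → . D] }

First, augment the grammar with D' → D
I₀ = CLOSURE({ [D' → . D] }):
  [D' → . D] has the dot before D: add [D → . a E /], [D → . B E]
  [D → . B E] has the dot before B: add [B → . d E D]
No further items can be added.

I₀ = { [B → . d E D], [D → . B E], [D → . a E /], [D' → . D] }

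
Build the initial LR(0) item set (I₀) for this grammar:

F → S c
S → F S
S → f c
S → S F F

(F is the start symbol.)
{ [F → . S c], [F' → . F], [S → . F S], [S → . S F F], [S → . f c] }

First, augment the grammar with F' → F
I₀ = CLOSURE({ [F' → . F] }):
  [F' → . F] has the dot before F: add [F → . S c]
  [F → . S c] has the dot before S: add [S → . F S], [S → . f c], [S → . S F F]
No further items can be added.

I₀ = { [F → . S c], [F' → . F], [S → . F S], [S → . S F F], [S → . f c] }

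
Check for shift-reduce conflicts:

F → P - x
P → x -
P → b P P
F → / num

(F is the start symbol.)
Augment with F' → F and build the canonical LR(0) collection (I0 = CLOSURE({[F' → . F]}), then GOTO on every symbol after a dot until no new states appear). It has 12 states:
  I0: { [F → . / num], [F → . P - x], [F' → . F], [P → . b P P], [P → . x -] }  — shift
  I1: { [F → / . num] }  — shift
  I2: { [F' → F .] }  — accept
  I3: { [F → P . - x] }  — shift
  I4: { [P → . b P P], [P → . x -], [P → b . P P] }  — shift
  I5: { [P → x . -] }  — shift
  I6: { [P → x - .] }  — reduce
  I7: { [P → . b P P], [P → . x -], [P → b P . P] }  — shift
  I8: { [P → b P P .] }  — reduce
  I9: { [F → P - . x] }  — shift
  I10: { [F → P - x .] }  — reduce
  I11: { [F → / num .] }  — reduce

No state contains both a complete item and a shift item.

Answer: No shift-reduce conflicts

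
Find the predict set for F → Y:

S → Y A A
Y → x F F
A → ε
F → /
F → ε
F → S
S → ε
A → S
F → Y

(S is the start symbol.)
{ 'x' }

PREDICT(F → Y) = (FIRST(RHS) \ {ε}) ∪ (FOLLOW(F) if ε ∈ FIRST(RHS), i.e. RHS ⇒* ε)
FIRST(Y) = { 'x' }
FIRST(Y) = { 'x' }
ε ∉ FIRST(Y), so FOLLOW(F) is not added.
PREDICT(F → Y) = { 'x' }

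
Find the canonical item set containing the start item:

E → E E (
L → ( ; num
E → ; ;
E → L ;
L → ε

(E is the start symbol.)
{ [E → . ; ;], [E → . E E (], [E → . L ;], [E' → . E], [L → . ( ; num], [L → .] }

First, augment the grammar with E' → E
I₀ = CLOSURE({ [E' → . E] }):
  [E' → . E] has the dot before E: add [E → . E E (], [E → . ; ;], [E → . L ;]
  [E → . L ;] has the dot before L: add [L → . ( ; num], [L → .]
No further items can be added.

I₀ = { [E → . ; ;], [E → . E E (], [E → . L ;], [E' → . E], [L → . ( ; num], [L → .] }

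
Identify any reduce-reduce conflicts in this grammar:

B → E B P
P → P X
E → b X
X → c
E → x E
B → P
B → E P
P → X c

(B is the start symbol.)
Augment with B' → B and build the canonical LR(0) collection (I0 = CLOSURE({[B' → . B]}), then GOTO on every symbol after a dot until no new states appear). It has 15 states:
  I0: { [B → . E B P], [B → . E P], [B → . P], [B' → . B], [E → . b X], [E → . x E], [P → . P X], [P → . X c], [X → . c] }  — shift
  I1: { [B' → B .] }  — accept
  I2: { [B → . E B P], [B → . E P], [B → . P], [B → E . B P], [B → E . P], [E → . b X], [E → . x E], [P → . P X], [P → . X c], [X → . c] }  — shift
  I3: { [B → P .], [P → P . X], [X → . c] }  — shift, reduce
  I4: { [P → X . c] }  — shift
  I5: { [E → b . X], [X → . c] }  — shift
  I6: { [X → c .] }  — reduce
  I7: { [E → . b X], [E → . x E], [E → x . E] }  — shift
  I8: { [E → x E .] }  — reduce
  I9: { [E → b X .] }  — reduce
  I10: { [P → X c .] }  — reduce
  I11: { [P → P X .] }  — reduce
  I12: { [B → E B . P], [P → . P X], [P → . X c], [X → . c] }  — shift
  I13: { [B → E P .], [B → P .], [P → P . X], [X → . c] }  — shift, 2 reduces
  I14: { [B → E B P .], [P → P . X], [X → . c] }  — shift, reduce

I13 contains complete items [B → E P .], [B → P .] — reduce-reduce conflict.

Answer: Yes — I13: [B → E P .] vs [B → P .]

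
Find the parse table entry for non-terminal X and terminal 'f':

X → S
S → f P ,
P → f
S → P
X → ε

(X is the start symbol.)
To find M[X, 'f'], we find productions for X where 'f' is in the predict set (PREDICT(N → α) = (FIRST(α) \ {ε}) ∪ (FOLLOW(N) if α ⇒* ε)).

Relevant sets:
  FIRST(S) = { 'f' }
  FOLLOW(X) = { $ }

X → S: PREDICT = { 'f' }
  'f' is in predict set, so this production goes in M[X, 'f']
X → ε: PREDICT = { $ }

M[X, 'f'] = X → S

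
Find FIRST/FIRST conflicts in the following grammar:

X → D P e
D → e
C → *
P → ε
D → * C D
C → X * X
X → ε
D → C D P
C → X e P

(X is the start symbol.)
Yes. D → e / D → C D P on { 'e' }; D → '*' C D / D → C D P on { '*' }; C → '*' / C → X '*' X on { '*' }; C → '*' / C → X e P on { '*' }; C → X '*' X / C → X e P on { '*', 'e' }

A FIRST/FIRST conflict occurs when two productions N → α and N → β for the same non-terminal have FIRST(α) ∩ FIRST(β) ≠ ∅ (with ε ∈ FIRST of a nullable right-hand side, so two nullable alternatives also conflict).

FIRST sets of the non-terminals at (or reachable through a nullable prefix from) the front of some alternative:
  FIRST(D) = { '*', 'e' }
  FIRST(C) = { '*', 'e' }
  FIRST(X) = { '*', 'e', ε }

Productions for X:
  X → D P e: FIRST = { '*', 'e' }
  X → ε: FIRST = { ε }
Productions for D:
  D → e: FIRST = { 'e' }
  D → * C D: FIRST = { '*' }
  D → C D P: FIRST = { '*', 'e' }
Productions for C:
  C → *: FIRST = { '*' }
  C → X * X: FIRST = { '*', 'e' }
  C → X e P: FIRST = { '*', 'e' }
P has only one production, so no FIRST/FIRST conflict is possible there.

Conflict for D: D → e and D → C D P
  Overlap: { 'e' }
Conflict for D: D → * C D and D → C D P
  Overlap: { '*' }
Conflict for C: C → * and C → X * X
  Overlap: { '*' }
Conflict for C: C → * and C → X e P
  Overlap: { '*' }
Conflict for C: C → X * X and C → X e P
  Overlap: { '*', 'e' }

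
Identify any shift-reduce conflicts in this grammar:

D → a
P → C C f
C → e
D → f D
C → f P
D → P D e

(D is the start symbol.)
Yes — I8: [C → f P .] vs [C → . e]

Augment with D' → D and build the canonical LR(0) collection (I0 = CLOSURE({[D' → . D]}), then GOTO on every symbol after a dot until no new states appear). It has 15 states:
  I0: { [C → . e], [C → . f P], [D → . P D e], [D → . a], [D → . f D], [D' → . D], [P → . C C f] }  — shift
  I1: { [C → . e], [C → . f P], [P → C . C f] }  — shift
  I2: { [D' → D .] }  — accept
  I3: { [C → . e], [C → . f P], [D → . P D e], [D → . a], [D → . f D], [D → P . D e], [P → . C C f] }  — shift
  I4: { [D → a .] }  — reduce
  I5: { [C → e .] }  — reduce
  I6: { [C → . e], [C → . f P], [C → f . P], [D → . P D e], [D → . a], [D → . f D], [D → f . D], [P → . C C f] }  — shift
  I7: { [D → f D .] }  — reduce
  I8: { [C → . e], [C → . f P], [C → f P .], [D → . P D e], [D → . a], [D → . f D], [D → P . D e], [P → . C C f] }  — shift, reduce
  I9: { [D → P D . e] }  — shift
  I10: { [D → P D e .] }  — reduce
  I11: { [P → C C . f] }  — shift
  I12: { [C → . e], [C → . f P], [C → f . P], [P → . C C f] }  — shift
  I13: { [C → f P .] }  — reduce
  I14: { [P → C C f .] }  — reduce

I8 contains reduce item [C → f P .] and shift items [C → . e], [C → . f P], [D → . a], [D → . f D] — shift-reduce conflict.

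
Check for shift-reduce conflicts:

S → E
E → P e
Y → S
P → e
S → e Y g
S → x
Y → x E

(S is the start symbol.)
A shift-reduce conflict occurs when an LR(0) state has both:
  - a complete (reduce) item [A → α .] (dot at the end), and
  - a shift item [B → β . c γ] (dot before a terminal).

Augment with S' → S and build the canonical LR(0) collection (I0 = CLOSURE({[S' → . S]}), then GOTO on every symbol after a dot until no new states appear). It has 13 states:
  I0: { [E → . P e], [P → . e], [S → . E], [S → . e Y g], [S → . x], [S' → . S] }  — shift
  I1: { [S → E .] }  — reduce
  I2: { [E → P . e] }  — shift
  I3: { [S' → S .] }  — accept
  I4: { [E → . P e], [P → . e], [P → e .], [S → . E], [S → . e Y g], [S → . x], [S → e . Y g], [Y → . S], [Y → . x E] }  — shift, reduce
  I5: { [S → x .] }  — reduce
  I6: { [Y → S .] }  — reduce
  I7: { [S → e Y . g] }  — shift
  I8: { [E → . P e], [P → . e], [S → x .], [Y → x . E] }  — shift, reduce
  I9: { [Y → x E .] }  — reduce
  I10: { [P → e .] }  — reduce
  I11: { [S → e Y g .] }  — reduce
  I12: { [E → P e .] }  — reduce

I4 contains reduce item [P → e .] and shift items [P → . e], [S → . e Y g], [S → . x], [Y → . x E] — shift-reduce conflict.
I8 contains reduce item [S → x .] and shift item [P → . e] — shift-reduce conflict.

Answer: Yes — I4: [P → e .] vs [P → . e]; I8: [S → x .] vs [P → . e]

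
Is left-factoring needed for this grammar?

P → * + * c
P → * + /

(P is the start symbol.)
Left-factoring is needed when two productions for the same non-terminal
share a common prefix on the right-hand side.

Productions for P:
  P → * + * c
  P → * + /

Found common prefix '* +' in productions for P

Answer: Yes, P has productions with common prefix '* +'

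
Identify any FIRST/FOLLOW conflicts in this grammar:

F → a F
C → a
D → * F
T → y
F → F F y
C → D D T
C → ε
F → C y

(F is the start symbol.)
A FIRST/FOLLOW conflict occurs when a non-terminal N has a nullable alternative N → β (β ⇒* ε) and another alternative N → α with FIRST(α) ∩ FOLLOW(N) ≠ ∅: on such a lookahead the parser cannot decide between expanding α and letting N vanish via β.

Nullable non-terminals: C.
FIRST sets used below: FIRST(D) = { '*' }

C: nullable alternative(s) C → ε; FOLLOW(C) = { 'y' }
  C → a: FIRST \ {ε} = { 'a' } — disjoint from FOLLOW(C)
  C → D D T: FIRST \ {ε} = { '*' } — disjoint from FOLLOW(C)
  C → ε: FIRST \ {ε} = { } — this is the only nullable alternative, skip

D, F, T have no nullable alternative, so no FIRST/FOLLOW check is needed there.

No FIRST/FOLLOW conflicts found.

Answer: No FIRST/FOLLOW conflicts.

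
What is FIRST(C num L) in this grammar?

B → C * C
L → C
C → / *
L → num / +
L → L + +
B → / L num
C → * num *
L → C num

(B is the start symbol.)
FIRST sets of the non-terminals involved (from the grammar, by fixed-point iteration):
  FIRST(C) = { '*', '/' }

To compute FIRST(C num L), process the symbols left to right:
Symbol C is a non-terminal. Add FIRST(C) \ {ε} = { '*', '/' }
C is not nullable (ε ∉ FIRST(C)), so stop here.
FIRST(C num L) = { '*', '/' }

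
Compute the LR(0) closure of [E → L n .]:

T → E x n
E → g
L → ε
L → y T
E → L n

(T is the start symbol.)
{ [E → L n .] }

Start with: [E → L n .]
The dot is at the end, so nothing is added.

CLOSURE = { [E → L n .] }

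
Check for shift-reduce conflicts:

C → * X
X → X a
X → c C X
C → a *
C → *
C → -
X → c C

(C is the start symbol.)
Yes — I1: [C → * .] vs [X → . c C]; I6: [C → * X .] vs [X → X . a]; I8: [X → c C .] vs [X → . c C]; I9: [X → c C X .] vs [X → X . a]

A shift-reduce conflict occurs when an LR(0) state has both:
  - a complete (reduce) item [A → α .] (dot at the end), and
  - a shift item [B → β . c γ] (dot before a terminal).

Augment with C' → C and build the canonical LR(0) collection (I0 = CLOSURE({[C' → . C]}), then GOTO on every symbol after a dot until no new states appear). It has 11 states:
  I0: { [C → . * X], [C → . *], [C → . -], [C → . a *], [C' → . C] }  — shift
  I1: { [C → * . X], [C → * .], [X → . X a], [X → . c C X], [X → . c C] }  — shift, reduce
  I2: { [C → - .] }  — reduce
  I3: { [C' → C .] }  — accept
  I4: { [C → a . *] }  — shift
  I5: { [C → a * .] }  — reduce
  I6: { [C → * X .], [X → X . a] }  — shift, reduce
  I7: { [C → . * X], [C → . *], [C → . -], [C → . a *], [X → c . C X], [X → c . C] }  — shift
  I8: { [X → . X a], [X → . c C X], [X → . c C], [X → c C . X], [X → c C .] }  — shift, reduce
  I9: { [X → X . a], [X → c C X .] }  — shift, reduce
  I10: { [X → X a .] }  — reduce

I1 contains reduce item [C → * .] and shift items [X → . c C], [X → . c C X] — shift-reduce conflict.
I6 contains reduce item [C → * X .] and shift item [X → X . a] — shift-reduce conflict.
I8 contains reduce item [X → c C .] and shift items [X → . c C], [X → . c C X] — shift-reduce conflict.
I9 contains reduce item [X → c C X .] and shift item [X → X . a] — shift-reduce conflict.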